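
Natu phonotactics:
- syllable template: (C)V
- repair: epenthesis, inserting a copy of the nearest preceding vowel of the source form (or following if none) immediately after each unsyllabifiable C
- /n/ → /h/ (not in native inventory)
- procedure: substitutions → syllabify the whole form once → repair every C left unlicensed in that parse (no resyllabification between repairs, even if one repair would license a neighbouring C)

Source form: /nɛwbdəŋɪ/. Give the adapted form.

hɛwɛbɛdəŋɪ

Substitution: /n/ → /h/, giving /hɛwbdəŋɪ/.
Under (C)V, the unsyllabifiable consonants are /w/, /b/ (no codas are permitted; onsets are limited to one consonant).
Epenthesis after each stranded consonant: /w/ → /wɛ/, /b/ → /bɛ/.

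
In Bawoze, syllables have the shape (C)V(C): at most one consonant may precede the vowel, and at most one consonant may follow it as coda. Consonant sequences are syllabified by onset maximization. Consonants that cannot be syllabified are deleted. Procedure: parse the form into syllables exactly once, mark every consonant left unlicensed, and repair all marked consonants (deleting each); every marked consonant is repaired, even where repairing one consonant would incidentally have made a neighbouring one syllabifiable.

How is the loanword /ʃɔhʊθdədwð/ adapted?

ʃɔhʊθdəd

Under (C)V(C), the unsyllabifiable consonants are /w/, /ð/ (at most one coda consonant is licensed; onsets are limited to one consonant).
Deleting the stranded consonants removes /w/, /ð/.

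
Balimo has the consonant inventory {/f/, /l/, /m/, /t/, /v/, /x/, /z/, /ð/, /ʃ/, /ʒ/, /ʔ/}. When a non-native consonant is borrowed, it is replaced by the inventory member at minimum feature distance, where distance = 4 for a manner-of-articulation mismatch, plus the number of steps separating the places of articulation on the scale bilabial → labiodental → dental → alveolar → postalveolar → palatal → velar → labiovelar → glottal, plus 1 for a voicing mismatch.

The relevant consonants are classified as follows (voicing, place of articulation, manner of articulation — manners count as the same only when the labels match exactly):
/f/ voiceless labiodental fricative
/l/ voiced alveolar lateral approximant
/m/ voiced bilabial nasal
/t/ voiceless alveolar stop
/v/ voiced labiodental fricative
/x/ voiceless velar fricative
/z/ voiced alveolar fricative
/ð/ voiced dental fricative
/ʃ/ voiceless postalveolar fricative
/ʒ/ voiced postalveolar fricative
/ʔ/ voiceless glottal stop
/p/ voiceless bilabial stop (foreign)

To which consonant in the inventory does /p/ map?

t

/t/ is closest: same manner (stop), place distance 3 (bilabial→alveolar), same voicing; total 3. Next closest is /f/ at distance 5.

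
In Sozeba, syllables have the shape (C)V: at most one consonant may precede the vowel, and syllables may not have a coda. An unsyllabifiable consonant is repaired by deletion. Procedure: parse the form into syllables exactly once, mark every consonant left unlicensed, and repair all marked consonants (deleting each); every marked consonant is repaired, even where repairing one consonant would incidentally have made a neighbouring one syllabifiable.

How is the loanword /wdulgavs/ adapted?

duga

Syllabifying with onset maximization leaves /w/, /l/, /v/, /s/ stranded (no codas are permitted; onsets are limited to one consonant).
Deleting the stranded consonants removes /w/, /l/, /v/, /s/.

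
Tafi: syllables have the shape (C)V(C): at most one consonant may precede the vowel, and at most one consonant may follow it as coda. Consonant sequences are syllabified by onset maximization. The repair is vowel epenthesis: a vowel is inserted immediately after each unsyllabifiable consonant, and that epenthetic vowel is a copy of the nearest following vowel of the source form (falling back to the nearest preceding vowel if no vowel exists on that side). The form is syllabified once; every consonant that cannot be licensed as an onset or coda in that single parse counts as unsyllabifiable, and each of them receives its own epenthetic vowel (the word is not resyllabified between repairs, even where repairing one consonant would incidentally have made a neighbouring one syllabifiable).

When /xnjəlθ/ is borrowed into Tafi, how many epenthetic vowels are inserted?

3

The unsyllabifiable consonants are /x/, /n/, /θ/; each receives one epenthetic vowel.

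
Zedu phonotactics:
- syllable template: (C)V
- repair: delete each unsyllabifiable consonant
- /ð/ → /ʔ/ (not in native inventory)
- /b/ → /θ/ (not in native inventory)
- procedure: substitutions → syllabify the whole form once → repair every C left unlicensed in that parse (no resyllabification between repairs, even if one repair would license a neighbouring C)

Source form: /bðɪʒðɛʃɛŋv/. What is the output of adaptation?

ʔɪʔɛʃɛ

Substitution: /b/ → /θ/, /ð/ → /ʔ/, giving /θʔɪʒʔɛʃɛŋv/.
The consonants /θ/, /ʒ/, /ŋ/, /v/ cannot be parsed into a legal (C)V syllable (no codas are permitted; onsets are limited to one consonant).
Deletion applies to /θ/, /ʒ/, /ŋ/, /v/.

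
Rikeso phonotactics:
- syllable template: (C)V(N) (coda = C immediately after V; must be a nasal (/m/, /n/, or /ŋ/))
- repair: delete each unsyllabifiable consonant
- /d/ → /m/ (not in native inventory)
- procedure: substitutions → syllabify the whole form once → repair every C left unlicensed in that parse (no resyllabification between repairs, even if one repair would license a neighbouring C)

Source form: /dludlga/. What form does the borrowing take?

Substitution: /d/ → /m/, giving /mlumlga/.
Syllabifying with onset maximization leaves /m/, /l/ stranded (only a nasal (/m/, /n/, or /ŋ/) is licensed in coda position; onsets are limited to one consonant).
Deletion applies to /m/, /l/.

lumga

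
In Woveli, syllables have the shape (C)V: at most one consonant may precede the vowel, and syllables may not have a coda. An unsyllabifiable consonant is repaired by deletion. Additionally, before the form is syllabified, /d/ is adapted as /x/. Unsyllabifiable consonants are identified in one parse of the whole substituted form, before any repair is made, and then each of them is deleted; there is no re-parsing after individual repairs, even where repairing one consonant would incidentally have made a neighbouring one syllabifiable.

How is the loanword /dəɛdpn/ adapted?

Substitution: /d/ → /x/, giving /xəɛxpn/.
The consonants /x/, /p/, /n/ cannot be parsed into a legal (C)V syllable (no codas are permitted; onsets are limited to one consonant).
Deleting the stranded consonants removes /x/, /p/, /n/.

xəɛ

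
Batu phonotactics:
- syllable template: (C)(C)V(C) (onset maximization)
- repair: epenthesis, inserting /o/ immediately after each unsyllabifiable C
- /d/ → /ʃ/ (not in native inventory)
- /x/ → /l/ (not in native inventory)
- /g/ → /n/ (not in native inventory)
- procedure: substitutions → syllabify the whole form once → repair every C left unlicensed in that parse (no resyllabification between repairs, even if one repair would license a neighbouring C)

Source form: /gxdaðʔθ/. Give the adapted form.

nolʃaðʔoθo

Substitution: /g/ → /n/, /x/ → /l/, /d/ → /ʃ/, giving /nlʃaðʔθ/.
Under (C)(C)V(C), the unsyllabifiable consonants are /n/, /ʔ/, /θ/ (at most one coda consonant is licensed; onsets may contain at most 2 consonants).
Epenthesis after each stranded consonant: /n/ → /no/, /ʔ/ → /ʔo/, /θ/ → /θo/.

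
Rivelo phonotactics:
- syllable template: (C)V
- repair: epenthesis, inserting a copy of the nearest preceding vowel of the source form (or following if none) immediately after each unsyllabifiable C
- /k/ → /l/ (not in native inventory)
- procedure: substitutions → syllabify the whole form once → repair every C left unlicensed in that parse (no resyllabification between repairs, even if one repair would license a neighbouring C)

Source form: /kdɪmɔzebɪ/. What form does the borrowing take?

Substitution: /k/ → /l/, giving /ldɪmɔzebɪ/.
Syllabifying with onset maximization leaves /l/ stranded (no codas are permitted; onsets are limited to one consonant).
Inserting the epenthetic vowel yields /l/ → /lɪ/.

lɪdɪmɔzebɪ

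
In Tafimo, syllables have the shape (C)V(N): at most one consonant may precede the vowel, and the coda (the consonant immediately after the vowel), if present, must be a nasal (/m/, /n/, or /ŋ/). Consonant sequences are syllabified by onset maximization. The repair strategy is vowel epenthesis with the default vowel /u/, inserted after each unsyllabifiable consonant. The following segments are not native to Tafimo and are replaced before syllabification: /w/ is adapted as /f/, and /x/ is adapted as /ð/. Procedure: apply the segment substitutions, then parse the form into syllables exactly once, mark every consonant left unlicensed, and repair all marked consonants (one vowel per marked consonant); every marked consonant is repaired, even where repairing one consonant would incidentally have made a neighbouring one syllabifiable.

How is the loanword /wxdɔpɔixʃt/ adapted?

Substitution: /w/ → /f/, /x/ → /ð/, giving /fðdɔpɔiðʃt/.
Syllabifying with onset maximization leaves /f/, /ð/, /ð/, /ʃ/, /t/ stranded (only a nasal (/m/, /n/, or /ŋ/) is licensed in coda position; onsets are limited to one consonant).
Epenthesis after each stranded consonant: /f/ → /fu/, /ð/ → /ðu/, /ð/ → /ðu/, /ʃ/ → /ʃu/, /t/ → /tu/.

fuðudɔpɔiðuʃutu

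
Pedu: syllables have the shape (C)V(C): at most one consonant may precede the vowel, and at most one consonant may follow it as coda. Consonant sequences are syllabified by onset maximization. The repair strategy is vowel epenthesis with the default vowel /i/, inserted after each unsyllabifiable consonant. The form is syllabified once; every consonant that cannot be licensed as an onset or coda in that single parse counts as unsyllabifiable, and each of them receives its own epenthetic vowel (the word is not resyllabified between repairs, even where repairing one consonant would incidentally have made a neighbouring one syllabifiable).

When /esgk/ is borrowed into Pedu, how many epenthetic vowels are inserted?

2

The unsyllabifiable consonants are /g/, /k/; each receives one epenthetic vowel.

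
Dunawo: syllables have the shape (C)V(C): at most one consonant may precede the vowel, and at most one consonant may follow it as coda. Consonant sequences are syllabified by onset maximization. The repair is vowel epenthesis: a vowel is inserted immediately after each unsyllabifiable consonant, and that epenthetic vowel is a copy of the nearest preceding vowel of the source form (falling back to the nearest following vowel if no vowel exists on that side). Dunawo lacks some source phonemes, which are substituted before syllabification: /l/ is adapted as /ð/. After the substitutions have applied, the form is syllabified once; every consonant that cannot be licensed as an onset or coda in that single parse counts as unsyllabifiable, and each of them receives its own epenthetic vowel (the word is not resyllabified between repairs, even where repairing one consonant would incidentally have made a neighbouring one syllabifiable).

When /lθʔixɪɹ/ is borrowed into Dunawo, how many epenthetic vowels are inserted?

After substitution the input is /ðθʔixɪɹ/.
The unsyllabifiable consonants are /ð/, /θ/; each receives one epenthetic vowel.

2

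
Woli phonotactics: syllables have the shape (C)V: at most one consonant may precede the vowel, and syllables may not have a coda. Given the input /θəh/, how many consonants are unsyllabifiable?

The consonants /h/ cannot be parsed into a legal (C)V syllable (no codas are permitted; onsets are limited to one consonant).

1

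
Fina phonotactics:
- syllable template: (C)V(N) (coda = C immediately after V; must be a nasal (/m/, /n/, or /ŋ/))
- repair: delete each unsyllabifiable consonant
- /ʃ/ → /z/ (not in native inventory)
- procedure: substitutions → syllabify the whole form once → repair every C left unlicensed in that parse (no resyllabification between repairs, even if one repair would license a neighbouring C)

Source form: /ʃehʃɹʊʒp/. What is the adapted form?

Substitution: /ʃ/ → /z/, giving /zehzɹʊʒp/.
Syllabifying with onset maximization leaves /h/, /z/, /ʒ/, /p/ stranded (only a nasal (/m/, /n/, or /ŋ/) is licensed in coda position; onsets are limited to one consonant).
Deleting the stranded consonants removes /h/, /z/, /ʒ/, /p/.

zeɹʊ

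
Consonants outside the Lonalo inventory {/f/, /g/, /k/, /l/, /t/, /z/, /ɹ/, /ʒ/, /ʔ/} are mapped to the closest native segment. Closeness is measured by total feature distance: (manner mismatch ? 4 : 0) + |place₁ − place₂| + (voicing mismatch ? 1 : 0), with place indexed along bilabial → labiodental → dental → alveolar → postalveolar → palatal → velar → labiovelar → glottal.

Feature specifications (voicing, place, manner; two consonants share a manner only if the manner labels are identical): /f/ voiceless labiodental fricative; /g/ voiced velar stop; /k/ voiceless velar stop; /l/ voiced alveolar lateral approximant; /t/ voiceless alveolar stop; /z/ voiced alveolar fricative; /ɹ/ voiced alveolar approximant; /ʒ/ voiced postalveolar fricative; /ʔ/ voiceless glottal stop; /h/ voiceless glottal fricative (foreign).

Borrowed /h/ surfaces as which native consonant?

/ʔ/ is closest: manner differs (fricative→stop, +4), place distance 0 (glottal→glottal), same voicing; total 4. Next closest is /ʒ/ at distance 5.

ʔ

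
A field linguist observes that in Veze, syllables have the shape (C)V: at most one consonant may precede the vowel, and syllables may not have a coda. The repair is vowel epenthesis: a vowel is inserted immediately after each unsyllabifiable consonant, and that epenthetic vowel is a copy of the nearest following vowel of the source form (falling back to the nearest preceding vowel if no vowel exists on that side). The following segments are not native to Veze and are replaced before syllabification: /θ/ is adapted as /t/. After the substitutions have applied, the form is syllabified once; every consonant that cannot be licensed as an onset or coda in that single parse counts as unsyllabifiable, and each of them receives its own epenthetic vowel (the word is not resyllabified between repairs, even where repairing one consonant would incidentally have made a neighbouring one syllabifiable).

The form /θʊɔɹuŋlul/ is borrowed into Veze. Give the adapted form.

Substitution: /θ/ → /t/, giving /tʊɔɹuŋlul/.
The consonants /ŋ/, /l/ cannot be parsed into a legal (C)V syllable (no codas are permitted; onsets are limited to one consonant).
Epenthesis after each stranded consonant: /ŋ/ → /ŋu/, /l/ → /lu/.

tʊɔɹuŋululu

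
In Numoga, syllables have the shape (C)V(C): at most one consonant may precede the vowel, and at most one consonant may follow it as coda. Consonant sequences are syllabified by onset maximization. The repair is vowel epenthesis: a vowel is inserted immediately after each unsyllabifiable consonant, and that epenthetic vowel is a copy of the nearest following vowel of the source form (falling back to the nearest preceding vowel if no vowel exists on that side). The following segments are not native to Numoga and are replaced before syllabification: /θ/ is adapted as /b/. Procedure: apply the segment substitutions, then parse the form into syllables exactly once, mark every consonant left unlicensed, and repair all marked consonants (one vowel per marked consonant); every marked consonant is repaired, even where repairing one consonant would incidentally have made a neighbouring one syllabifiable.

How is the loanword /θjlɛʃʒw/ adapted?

Substitution: /θ/ → /b/, giving /bjlɛʃʒw/.
Under (C)V(C), the unsyllabifiable consonants are /b/, /j/, /ʒ/, /w/ (at most one coda consonant is licensed; onsets are limited to one consonant).
Epenthesis after each stranded consonant: /b/ → /bɛ/, /j/ → /jɛ/, /ʒ/ → /ʒɛ/, /w/ → /wɛ/.

bɛjɛlɛʃʒɛwɛ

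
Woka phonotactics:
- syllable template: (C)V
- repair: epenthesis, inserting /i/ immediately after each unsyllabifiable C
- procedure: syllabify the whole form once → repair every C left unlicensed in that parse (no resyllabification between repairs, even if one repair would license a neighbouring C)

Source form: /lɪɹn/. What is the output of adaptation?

lɪɹini

Syllabifying with onset maximization leaves /ɹ/, /n/ stranded (no codas are permitted; onsets are limited to one consonant).
Each unlicensed consonant becomes the onset of a new syllable: /ɹ/ → /ɹi/, /n/ → /ni/.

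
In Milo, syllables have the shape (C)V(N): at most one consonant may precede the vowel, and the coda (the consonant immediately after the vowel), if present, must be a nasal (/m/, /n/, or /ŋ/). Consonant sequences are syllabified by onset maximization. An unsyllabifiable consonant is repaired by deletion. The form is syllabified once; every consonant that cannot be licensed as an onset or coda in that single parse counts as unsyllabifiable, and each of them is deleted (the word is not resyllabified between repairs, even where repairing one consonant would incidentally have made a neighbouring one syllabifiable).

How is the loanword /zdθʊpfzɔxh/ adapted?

The consonants /z/, /d/, /p/, /f/, /x/, /h/ cannot be parsed into a legal (C)V(N) syllable (only a nasal (/m/, /n/, or /ŋ/) is licensed in coda position; onsets are limited to one consonant).
Deletion applies to /z/, /d/, /p/, /f/, /x/, /h/.

θʊzɔ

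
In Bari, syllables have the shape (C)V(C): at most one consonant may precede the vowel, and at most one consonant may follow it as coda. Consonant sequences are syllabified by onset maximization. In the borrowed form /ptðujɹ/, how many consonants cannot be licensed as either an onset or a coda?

3

Under (C)V(C), the unsyllabifiable consonants are /p/, /t/, /ɹ/ (at most one coda consonant is licensed; onsets are limited to one consonant).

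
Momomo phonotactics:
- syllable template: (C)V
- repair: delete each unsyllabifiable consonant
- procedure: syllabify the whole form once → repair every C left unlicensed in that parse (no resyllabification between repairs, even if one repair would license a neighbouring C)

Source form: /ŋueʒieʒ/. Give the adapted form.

ŋueʒie

Under (C)V, the unsyllabifiable consonants are /ʒ/ (no codas are permitted; onsets are limited to one consonant).
Each unlicensed consonant is deleted: /ʒ/.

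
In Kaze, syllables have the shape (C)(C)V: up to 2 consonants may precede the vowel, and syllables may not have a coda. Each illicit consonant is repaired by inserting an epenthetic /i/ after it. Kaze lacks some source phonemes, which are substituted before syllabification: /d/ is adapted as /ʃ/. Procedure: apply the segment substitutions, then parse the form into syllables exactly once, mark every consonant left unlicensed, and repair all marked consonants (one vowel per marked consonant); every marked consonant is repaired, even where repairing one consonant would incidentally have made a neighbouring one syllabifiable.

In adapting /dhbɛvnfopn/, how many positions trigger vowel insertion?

4

After substitution the input is /ʃhbɛvnfopn/.
The unsyllabifiable consonants are /ʃ/, /v/, /p/, /n/; each receives one epenthetic vowel.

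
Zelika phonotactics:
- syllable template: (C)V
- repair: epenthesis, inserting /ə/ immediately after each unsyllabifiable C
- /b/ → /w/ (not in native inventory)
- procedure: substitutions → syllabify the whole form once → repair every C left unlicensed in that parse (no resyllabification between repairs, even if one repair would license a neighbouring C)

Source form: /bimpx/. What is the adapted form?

wiməpəxə

Substitution: /b/ → /w/, giving /wimpx/.
Syllabifying with onset maximization leaves /m/, /p/, /x/ stranded (no codas are permitted; onsets are limited to one consonant).
Epenthesis after each stranded consonant: /m/ → /mə/, /p/ → /pə/, /x/ → /xə/.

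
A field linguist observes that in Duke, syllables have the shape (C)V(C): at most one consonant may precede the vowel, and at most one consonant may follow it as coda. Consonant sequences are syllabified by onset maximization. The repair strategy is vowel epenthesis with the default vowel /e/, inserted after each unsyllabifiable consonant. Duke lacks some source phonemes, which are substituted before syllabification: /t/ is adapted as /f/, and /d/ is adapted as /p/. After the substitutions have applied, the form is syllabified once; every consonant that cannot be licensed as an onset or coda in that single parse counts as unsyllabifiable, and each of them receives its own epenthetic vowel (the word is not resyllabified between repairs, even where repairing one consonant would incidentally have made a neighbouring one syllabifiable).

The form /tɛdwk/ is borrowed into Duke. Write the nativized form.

Substitution: /t/ → /f/, /d/ → /p/, giving /fɛpwk/.
Syllabifying with onset maximization leaves /w/, /k/ stranded (at most one coda consonant is licensed; onsets are limited to one consonant).
Each unlicensed consonant becomes the onset of a new syllable: /w/ → /we/, /k/ → /ke/.

fɛpweke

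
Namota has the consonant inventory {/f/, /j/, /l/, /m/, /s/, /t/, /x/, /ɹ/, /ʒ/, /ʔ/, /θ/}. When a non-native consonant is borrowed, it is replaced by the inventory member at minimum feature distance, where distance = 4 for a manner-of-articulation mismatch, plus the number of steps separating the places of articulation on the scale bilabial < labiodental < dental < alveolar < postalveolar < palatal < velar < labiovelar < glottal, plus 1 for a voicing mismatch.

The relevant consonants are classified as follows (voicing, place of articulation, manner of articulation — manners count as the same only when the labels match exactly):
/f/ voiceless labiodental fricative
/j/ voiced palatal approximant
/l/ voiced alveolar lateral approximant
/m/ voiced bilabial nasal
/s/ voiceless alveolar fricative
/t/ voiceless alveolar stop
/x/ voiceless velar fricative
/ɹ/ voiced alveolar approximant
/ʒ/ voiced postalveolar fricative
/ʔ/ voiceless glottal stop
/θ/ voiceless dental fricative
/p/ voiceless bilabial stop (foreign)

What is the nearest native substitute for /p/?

/t/ is closest: same manner (stop), place distance 3 (bilabial→alveolar), same voicing; total 3. Next closest is /f/ at distance 5.

t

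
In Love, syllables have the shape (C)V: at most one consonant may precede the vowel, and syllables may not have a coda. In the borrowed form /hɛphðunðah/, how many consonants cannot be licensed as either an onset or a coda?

Syllabifying with onset maximization leaves /p/, /h/, /n/, /h/ stranded (no codas are permitted; onsets are limited to one consonant).

4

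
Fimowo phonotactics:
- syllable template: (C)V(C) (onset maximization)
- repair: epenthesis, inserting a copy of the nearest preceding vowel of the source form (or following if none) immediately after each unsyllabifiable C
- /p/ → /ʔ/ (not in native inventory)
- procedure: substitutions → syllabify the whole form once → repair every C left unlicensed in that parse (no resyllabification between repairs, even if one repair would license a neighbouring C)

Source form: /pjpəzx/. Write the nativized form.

Substitution: /p/ → /ʔ/, giving /ʔjʔəzx/.
Syllabifying with onset maximization leaves /ʔ/, /j/, /x/ stranded (at most one coda consonant is licensed; onsets are limited to one consonant).
Epenthesis after each stranded consonant: /ʔ/ → /ʔə/, /j/ → /jə/, /x/ → /xə/.

ʔəjəʔəzxə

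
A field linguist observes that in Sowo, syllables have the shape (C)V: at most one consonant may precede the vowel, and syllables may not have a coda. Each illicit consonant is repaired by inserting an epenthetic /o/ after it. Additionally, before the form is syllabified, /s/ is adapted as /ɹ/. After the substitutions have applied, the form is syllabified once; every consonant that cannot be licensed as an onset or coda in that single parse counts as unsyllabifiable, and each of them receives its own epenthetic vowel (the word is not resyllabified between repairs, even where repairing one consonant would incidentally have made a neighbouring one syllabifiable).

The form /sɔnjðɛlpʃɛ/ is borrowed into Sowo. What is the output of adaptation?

ɹɔnojoðɛlopoʃɛ

Substitution: /s/ → /ɹ/, giving /ɹɔnjðɛlpʃɛ/.
Syllabifying with onset maximization leaves /n/, /j/, /l/, /p/ stranded (no codas are permitted; onsets are limited to one consonant).
Each unlicensed consonant becomes the onset of a new syllable: /n/ → /no/, /j/ → /jo/, /l/ → /lo/, /p/ → /po/.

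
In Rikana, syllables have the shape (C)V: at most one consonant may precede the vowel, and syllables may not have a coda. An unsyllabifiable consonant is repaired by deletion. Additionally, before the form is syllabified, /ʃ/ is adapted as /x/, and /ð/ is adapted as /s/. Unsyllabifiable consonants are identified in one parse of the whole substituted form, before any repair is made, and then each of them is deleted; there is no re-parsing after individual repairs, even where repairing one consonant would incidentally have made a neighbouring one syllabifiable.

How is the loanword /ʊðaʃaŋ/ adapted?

Substitution: /ð/ → /s/, /ʃ/ → /x/, giving /ʊsaxaŋ/.
Under (C)V, the unsyllabifiable consonants are /ŋ/ (no codas are permitted; onsets are limited to one consonant).
Each unlicensed consonant is deleted: /ŋ/.

ʊsaxa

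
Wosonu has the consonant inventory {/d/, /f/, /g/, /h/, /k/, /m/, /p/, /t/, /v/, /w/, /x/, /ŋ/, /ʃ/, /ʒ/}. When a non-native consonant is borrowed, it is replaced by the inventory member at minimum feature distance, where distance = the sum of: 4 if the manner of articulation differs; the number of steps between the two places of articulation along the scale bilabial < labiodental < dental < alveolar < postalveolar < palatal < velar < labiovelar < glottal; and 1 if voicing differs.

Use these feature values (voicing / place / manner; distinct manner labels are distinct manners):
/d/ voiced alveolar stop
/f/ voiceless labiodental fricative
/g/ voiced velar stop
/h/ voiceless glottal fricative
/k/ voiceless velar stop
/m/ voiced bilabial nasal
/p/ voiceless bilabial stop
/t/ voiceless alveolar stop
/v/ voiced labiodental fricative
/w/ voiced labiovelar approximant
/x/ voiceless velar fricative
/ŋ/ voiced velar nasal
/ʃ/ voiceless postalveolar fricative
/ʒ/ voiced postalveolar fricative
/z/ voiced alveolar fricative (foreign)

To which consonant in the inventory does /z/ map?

/ʒ/ is closest: same manner (fricative), place distance 1 (alveolar→postalveolar), same voicing; total 1. Next closest is /v/ at distance 2.

ʒ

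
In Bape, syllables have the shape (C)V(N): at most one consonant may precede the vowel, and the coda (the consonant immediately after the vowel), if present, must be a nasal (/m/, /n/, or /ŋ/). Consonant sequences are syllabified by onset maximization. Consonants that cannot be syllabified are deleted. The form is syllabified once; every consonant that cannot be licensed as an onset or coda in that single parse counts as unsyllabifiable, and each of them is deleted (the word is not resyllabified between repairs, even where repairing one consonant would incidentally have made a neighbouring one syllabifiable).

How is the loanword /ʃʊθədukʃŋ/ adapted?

Under (C)V(N), the unsyllabifiable consonants are /k/, /ʃ/, /ŋ/ (only a nasal (/m/, /n/, or /ŋ/) is licensed in coda position; onsets are limited to one consonant).
Deleting the stranded consonants removes /k/, /ʃ/, /ŋ/.

ʃʊθədu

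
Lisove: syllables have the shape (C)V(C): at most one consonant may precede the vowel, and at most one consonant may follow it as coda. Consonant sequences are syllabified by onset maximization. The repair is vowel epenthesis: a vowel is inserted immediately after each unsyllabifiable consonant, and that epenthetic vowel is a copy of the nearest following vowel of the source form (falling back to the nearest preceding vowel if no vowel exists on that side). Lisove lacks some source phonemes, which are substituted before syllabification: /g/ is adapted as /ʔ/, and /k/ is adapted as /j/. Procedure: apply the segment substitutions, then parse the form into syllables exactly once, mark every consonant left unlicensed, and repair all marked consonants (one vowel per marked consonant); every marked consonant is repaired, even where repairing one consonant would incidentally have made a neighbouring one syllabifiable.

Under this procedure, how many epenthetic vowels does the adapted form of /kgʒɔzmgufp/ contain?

After substitution the input is /jʔʒɔzmʔufp/.
The unsyllabifiable consonants are /j/, /ʔ/, /m/, /p/; each receives one epenthetic vowel.

4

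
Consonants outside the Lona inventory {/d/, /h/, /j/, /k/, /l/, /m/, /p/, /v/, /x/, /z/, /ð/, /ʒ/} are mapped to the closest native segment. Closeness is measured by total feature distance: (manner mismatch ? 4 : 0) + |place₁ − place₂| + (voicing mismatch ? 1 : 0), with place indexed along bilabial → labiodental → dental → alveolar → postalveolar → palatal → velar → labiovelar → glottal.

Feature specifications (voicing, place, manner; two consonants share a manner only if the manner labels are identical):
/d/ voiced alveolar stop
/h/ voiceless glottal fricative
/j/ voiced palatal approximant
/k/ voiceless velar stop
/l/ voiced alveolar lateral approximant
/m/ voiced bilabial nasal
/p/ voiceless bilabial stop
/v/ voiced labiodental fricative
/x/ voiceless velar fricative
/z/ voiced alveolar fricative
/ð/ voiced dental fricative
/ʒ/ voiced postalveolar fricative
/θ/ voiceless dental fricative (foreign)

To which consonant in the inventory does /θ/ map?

ð

/ð/ is closest: same manner (fricative), place distance 0 (dental→dental), voicing differs (+1); total 1. Next closest is /v/ at distance 2.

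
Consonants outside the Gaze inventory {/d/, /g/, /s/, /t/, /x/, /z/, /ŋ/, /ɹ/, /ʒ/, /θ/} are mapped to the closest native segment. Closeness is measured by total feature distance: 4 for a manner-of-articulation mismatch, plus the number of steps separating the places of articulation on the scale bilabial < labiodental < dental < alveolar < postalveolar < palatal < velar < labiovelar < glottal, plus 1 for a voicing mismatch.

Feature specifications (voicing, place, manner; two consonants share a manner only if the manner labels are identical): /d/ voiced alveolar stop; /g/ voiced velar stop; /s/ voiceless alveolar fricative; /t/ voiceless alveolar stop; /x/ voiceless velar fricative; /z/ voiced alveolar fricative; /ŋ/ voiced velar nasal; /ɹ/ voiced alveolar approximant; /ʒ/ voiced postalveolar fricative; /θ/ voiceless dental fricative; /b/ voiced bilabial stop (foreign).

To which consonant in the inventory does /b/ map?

d

/d/ is closest: same manner (stop), place distance 3 (bilabial→alveolar), same voicing; total 3. Next closest is /t/ at distance 4.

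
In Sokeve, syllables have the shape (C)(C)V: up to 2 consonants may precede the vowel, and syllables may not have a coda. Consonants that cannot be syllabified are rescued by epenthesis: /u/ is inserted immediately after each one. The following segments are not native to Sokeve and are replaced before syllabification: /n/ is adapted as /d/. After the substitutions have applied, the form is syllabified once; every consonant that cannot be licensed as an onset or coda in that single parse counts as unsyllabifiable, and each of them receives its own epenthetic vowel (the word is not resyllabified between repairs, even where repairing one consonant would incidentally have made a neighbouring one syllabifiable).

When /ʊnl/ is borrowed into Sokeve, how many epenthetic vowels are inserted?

After substitution the input is /ʊdl/.
The unsyllabifiable consonants are /d/, /l/; each receives one epenthetic vowel.

2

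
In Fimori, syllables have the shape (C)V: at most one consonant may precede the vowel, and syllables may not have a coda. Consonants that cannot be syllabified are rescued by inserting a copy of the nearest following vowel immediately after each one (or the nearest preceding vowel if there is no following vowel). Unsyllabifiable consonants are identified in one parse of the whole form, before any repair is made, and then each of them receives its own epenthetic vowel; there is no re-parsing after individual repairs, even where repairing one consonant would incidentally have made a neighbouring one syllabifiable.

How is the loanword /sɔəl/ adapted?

sɔələ

Syllabifying with onset maximization leaves /l/ stranded (no codas are permitted; onsets are limited to one consonant).
Epenthesis after each stranded consonant: /l/ → /lə/.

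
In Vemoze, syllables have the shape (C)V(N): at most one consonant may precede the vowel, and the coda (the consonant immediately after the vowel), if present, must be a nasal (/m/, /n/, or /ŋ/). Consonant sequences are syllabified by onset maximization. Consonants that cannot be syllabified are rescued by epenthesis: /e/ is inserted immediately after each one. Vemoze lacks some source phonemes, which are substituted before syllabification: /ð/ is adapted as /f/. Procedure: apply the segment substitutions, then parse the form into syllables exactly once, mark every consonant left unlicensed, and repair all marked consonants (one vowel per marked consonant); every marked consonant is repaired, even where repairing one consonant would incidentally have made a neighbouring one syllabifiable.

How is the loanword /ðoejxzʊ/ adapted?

foejexezʊ

Substitution: /ð/ → /f/, giving /foejxzʊ/.
Syllabifying with onset maximization leaves /j/, /x/ stranded (only a nasal (/m/, /n/, or /ŋ/) is licensed in coda position; onsets are limited to one consonant).
Inserting the epenthetic vowel yields /j/ → /je/, /x/ → /xe/.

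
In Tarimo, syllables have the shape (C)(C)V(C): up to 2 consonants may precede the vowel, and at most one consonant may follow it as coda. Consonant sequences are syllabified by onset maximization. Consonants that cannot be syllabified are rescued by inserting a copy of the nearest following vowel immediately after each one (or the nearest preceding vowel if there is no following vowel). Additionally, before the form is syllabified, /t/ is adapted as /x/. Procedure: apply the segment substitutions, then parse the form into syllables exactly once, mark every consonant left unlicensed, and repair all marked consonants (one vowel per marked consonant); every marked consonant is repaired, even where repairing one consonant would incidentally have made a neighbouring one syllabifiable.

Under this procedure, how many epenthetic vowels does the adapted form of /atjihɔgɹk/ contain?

After substitution the input is /axjihɔgɹk/.
The unsyllabifiable consonants are /ɹ/, /k/; each receives one epenthetic vowel.

2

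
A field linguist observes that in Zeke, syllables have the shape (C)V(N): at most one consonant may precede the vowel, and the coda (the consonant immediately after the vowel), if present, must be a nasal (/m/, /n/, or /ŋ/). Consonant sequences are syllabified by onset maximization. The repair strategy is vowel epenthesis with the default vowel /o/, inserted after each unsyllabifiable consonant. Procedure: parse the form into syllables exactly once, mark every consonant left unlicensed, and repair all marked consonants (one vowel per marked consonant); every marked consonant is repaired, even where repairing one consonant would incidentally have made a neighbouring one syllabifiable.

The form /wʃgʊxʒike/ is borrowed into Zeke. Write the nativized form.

woʃogʊxoʒike

The consonants /w/, /ʃ/, /x/ cannot be parsed into a legal (C)V(N) syllable (only a nasal (/m/, /n/, or /ŋ/) is licensed in coda position; onsets are limited to one consonant).
Each unlicensed consonant becomes the onset of a new syllable: /w/ → /wo/, /ʃ/ → /ʃo/, /x/ → /xo/.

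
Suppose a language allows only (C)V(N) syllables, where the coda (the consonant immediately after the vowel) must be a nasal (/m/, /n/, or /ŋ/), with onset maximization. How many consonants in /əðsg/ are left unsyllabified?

3

The consonants /ð/, /s/, /g/ cannot be parsed into a legal (C)V(N) syllable (only a nasal (/m/, /n/, or /ŋ/) is licensed in coda position; onsets are limited to one consonant).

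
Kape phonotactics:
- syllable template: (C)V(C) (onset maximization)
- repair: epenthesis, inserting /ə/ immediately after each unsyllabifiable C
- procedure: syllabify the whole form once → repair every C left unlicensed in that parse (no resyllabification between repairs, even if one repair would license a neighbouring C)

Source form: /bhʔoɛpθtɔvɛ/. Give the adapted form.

Syllabifying with onset maximization leaves /b/, /h/, /θ/ stranded (at most one coda consonant is licensed; onsets are limited to one consonant).
Each unlicensed consonant becomes the onset of a new syllable: /b/ → /bə/, /h/ → /hə/, /θ/ → /θə/.

bəhəʔoɛpθətɔvɛ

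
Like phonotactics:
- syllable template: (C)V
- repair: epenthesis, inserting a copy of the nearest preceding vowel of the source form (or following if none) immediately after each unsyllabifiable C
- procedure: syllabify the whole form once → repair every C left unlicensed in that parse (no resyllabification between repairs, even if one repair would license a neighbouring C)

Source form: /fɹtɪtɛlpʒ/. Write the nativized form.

fɪɹɪtɪtɛlɛpɛʒɛ

Syllabifying with onset maximization leaves /f/, /ɹ/, /l/, /p/, /ʒ/ stranded (no codas are permitted; onsets are limited to one consonant).
Each unlicensed consonant becomes the onset of a new syllable: /f/ → /fɪ/, /ɹ/ → /ɹɪ/, /l/ → /lɛ/, /p/ → /pɛ/, /ʒ/ → /ʒɛ/.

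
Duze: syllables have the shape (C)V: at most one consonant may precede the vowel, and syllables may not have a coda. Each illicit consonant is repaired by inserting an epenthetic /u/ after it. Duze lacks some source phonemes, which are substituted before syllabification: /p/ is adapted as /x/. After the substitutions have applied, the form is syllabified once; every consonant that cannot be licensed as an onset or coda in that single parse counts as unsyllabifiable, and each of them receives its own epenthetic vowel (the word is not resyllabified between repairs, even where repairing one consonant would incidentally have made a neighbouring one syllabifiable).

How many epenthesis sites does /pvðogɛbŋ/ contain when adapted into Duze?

After substitution the input is /xvðogɛbŋ/.
The unsyllabifiable consonants are /x/, /v/, /b/, /ŋ/; each receives one epenthetic vowel.

4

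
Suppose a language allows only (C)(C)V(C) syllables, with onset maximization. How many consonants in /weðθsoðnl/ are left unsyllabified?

Syllabifying with onset maximization leaves /n/, /l/ stranded (at most one coda consonant is licensed; onsets may contain at most 2 consonants).

2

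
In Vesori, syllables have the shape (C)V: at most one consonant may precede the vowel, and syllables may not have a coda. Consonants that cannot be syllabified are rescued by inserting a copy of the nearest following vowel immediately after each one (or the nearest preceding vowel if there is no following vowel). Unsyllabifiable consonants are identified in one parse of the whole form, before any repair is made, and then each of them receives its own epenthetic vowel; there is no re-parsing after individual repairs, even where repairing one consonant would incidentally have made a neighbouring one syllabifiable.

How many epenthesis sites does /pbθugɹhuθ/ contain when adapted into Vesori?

5

The unsyllabifiable consonants are /p/, /b/, /g/, /ɹ/, /θ/; each receives one epenthetic vowel.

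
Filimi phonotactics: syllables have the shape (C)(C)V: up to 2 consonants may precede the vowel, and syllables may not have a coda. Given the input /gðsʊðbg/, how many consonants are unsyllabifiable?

Under (C)(C)V, the unsyllabifiable consonants are /g/, /ð/, /b/, /g/ (no codas are permitted; onsets may contain at most 2 consonants).

4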